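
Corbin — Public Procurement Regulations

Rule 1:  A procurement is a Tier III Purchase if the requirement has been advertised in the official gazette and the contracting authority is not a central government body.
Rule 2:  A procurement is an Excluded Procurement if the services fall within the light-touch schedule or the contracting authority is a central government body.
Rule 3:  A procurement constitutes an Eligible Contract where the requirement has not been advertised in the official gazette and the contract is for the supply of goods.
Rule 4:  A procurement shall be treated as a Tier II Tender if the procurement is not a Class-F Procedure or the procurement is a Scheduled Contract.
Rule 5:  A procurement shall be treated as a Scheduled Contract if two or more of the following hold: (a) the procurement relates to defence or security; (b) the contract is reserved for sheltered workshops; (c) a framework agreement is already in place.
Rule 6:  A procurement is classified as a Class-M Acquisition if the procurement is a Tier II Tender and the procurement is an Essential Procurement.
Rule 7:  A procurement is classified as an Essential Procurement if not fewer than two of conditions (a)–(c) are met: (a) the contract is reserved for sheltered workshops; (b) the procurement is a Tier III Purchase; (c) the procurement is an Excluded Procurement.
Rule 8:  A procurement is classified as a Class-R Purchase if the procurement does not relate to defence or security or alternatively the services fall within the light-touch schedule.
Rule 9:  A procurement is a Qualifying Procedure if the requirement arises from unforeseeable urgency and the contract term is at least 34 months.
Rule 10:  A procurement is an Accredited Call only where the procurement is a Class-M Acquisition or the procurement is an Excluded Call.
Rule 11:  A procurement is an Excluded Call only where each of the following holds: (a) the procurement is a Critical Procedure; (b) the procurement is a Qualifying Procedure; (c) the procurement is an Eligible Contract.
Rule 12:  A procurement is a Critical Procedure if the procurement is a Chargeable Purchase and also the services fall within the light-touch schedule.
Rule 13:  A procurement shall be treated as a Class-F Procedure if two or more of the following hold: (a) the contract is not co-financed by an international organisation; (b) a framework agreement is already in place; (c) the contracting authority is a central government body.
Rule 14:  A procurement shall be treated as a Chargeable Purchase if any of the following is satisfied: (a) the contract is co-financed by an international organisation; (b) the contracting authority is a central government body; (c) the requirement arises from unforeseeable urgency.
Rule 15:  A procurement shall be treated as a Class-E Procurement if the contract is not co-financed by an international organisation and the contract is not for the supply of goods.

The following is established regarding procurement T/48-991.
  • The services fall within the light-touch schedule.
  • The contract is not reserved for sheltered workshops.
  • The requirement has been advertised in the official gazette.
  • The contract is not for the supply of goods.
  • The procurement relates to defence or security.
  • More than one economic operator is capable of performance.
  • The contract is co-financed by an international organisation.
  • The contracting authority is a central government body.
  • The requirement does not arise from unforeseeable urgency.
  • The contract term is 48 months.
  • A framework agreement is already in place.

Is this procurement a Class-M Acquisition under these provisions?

rule 13 — Class-F Procedure: the contract is not co-financed by an international organisation? no; a framework agreement is already in place? yes; the contracting authority is a central government body? yes — 2 of 3 hold (need ≥2) → satisfied.
rule 5 — Scheduled Contract: the procurement relates to defence or security? yes; the contract is reserved for sheltered workshops? no; a framework agreement is already in place? yes — 2 of 3 hold (need ≥2) → satisfied.
rule 4 — Tier II Tender: [not a Class-F Procedure (rule 13)? no] OR [Scheduled Contract (rule 5)? yes] → satisfied.
rule 1 — Tier III Purchase: [the requirement has been advertised in the official gazette? yes] AND [the contracting authority is not a central government body? no] → not satisfied.
rule 2 — Excluded Procurement: [the services fall within the light-touch schedule? yes] OR [the contracting authority is a central government body? yes] → satisfied.
rule 7 — Essential Procurement: the contract is reserved for sheltered workshops? no; Tier III Purchase (rule 1)? no; Excluded Procurement (rule 2)? yes — 1 of 3 hold (need ≥2) → not satisfied.
rule 6 — Class-M Acquisition: [Tier II Tender (rule 4)? yes] AND [Essential Procurement (rule 7)? no] → not satisfied.

No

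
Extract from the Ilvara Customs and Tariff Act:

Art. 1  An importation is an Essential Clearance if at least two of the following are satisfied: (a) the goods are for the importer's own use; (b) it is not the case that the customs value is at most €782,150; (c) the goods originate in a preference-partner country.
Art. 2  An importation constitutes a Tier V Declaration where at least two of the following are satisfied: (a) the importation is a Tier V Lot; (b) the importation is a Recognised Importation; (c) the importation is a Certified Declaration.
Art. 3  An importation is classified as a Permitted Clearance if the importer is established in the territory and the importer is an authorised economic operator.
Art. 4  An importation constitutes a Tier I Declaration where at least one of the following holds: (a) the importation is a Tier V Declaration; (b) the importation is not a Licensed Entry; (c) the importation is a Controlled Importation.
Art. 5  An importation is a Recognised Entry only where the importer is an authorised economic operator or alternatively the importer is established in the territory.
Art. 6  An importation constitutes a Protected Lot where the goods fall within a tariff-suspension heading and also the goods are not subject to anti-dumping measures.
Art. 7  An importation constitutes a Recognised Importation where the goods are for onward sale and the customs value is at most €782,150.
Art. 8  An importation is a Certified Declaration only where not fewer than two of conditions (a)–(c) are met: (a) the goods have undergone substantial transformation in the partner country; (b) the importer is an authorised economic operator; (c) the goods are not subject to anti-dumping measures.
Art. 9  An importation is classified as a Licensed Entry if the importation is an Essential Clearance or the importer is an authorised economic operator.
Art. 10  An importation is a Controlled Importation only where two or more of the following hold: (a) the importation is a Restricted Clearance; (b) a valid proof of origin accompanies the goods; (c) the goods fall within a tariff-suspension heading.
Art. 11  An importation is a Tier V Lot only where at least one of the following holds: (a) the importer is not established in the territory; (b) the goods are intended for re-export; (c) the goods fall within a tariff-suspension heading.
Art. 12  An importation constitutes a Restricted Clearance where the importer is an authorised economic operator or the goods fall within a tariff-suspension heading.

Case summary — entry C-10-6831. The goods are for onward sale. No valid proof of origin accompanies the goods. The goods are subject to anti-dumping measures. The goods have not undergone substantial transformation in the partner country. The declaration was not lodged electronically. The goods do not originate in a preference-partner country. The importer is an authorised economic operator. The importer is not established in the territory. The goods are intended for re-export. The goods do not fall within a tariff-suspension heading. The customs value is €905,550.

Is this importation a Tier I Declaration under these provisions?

No

article 11 — Tier V Lot: [the importer is not established in the territory? yes] OR [the goods are intended for re-export? yes] OR [the goods fall within a tariff-suspension heading? no] → satisfied.
article 7 — Recognised Importation: [the goods are for onward sale? yes] AND [customs value: €905,550 ≤ €782,150? no] → not satisfied.
article 8 — Certified Declaration: the goods have undergone substantial transformation in the partner country? no; the importer is an authorised economic operator? yes; the goods are not subject to anti-dumping measures? no — 1 of 3 hold (need ≥2) → not satisfied.
article 2 — Tier V Declaration: Tier V Lot (article 11)? yes; Recognised Importation (article 7)? no; Certified Declaration (article 8)? no — 1 of 3 hold (need ≥2) → not satisfied.
article 1 — Essential Clearance: the goods are for the importer's own use? no; customs value: €905,550 ≤ €782,150? no, so negated condition yes; the goods originate in a preference-partner country? no — 1 of 3 hold (need ≥2) → not satisfied.
article 9 — Licensed Entry: [Essential Clearance (article 1)? no] OR [the importer is an authorised economic operator? yes] → satisfied.
article 12 — Restricted Clearance: [the importer is an authorised economic operator? yes] OR [the goods fall within a tariff-suspension heading? no] → satisfied.
article 10 — Controlled Importation: Restricted Clearance (article 12)? yes; a valid proof of origin accompanies the goods? no; the goods fall within a tariff-suspension heading? no — 1 of 3 hold (need ≥2) → not satisfied.
article 4 — Tier I Declaration: [Tier V Declaration (article 2)? no] OR [not a Licensed Entry (article 9)? no] OR [Controlled Importation (article 10)? no] → not satisfied.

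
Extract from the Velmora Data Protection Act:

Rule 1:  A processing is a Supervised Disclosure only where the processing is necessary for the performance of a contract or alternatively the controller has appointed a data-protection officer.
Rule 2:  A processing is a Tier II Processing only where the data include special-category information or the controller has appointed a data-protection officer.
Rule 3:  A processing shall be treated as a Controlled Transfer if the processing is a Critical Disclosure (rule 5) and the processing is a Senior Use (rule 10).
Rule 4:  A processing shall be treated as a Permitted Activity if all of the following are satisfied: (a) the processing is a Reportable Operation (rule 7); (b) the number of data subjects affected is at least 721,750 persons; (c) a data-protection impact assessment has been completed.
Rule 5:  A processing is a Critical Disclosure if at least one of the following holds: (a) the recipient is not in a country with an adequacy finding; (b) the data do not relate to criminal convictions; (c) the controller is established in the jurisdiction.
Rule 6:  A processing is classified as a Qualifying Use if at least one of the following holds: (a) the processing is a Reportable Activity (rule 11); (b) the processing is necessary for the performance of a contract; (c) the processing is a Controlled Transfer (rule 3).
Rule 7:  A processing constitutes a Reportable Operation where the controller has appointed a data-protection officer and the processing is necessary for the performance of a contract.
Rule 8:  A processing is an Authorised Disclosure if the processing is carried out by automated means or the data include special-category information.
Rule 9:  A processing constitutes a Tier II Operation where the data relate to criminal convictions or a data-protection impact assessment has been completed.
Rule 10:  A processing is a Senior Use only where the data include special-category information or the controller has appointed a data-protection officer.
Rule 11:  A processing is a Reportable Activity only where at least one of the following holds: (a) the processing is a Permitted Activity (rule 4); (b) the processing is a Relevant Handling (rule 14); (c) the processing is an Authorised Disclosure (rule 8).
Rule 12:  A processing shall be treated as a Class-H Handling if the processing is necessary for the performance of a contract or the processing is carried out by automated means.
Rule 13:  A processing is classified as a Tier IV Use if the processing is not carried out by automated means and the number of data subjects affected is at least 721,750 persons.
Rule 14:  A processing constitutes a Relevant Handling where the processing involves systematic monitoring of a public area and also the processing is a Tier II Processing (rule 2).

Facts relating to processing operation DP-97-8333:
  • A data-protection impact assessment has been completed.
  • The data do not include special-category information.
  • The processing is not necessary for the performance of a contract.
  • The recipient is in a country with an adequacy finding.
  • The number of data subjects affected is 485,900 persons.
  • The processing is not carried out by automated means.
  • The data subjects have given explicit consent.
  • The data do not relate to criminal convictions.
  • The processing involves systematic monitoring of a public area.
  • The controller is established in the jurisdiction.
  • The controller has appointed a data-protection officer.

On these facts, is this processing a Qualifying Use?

rule 7 — Reportable Operation: [the controller has appointed a data-protection officer? yes] AND [the processing is necessary for the performance of a contract? no] → not satisfied.
rule 4 — Permitted Activity: [Reportable Operation (rule 7)? no] AND [number of data subjects affected: 485,900 persons ≥ 721,750 persons? no] AND [a data-protection impact assessment has been completed? yes] → not satisfied.
rule 2 — Tier II Processing: [the data include special-category information? no] OR [the controller has appointed a data-protection officer? yes] → satisfied.
rule 14 — Relevant Handling: [the processing involves systematic monitoring of a public area? yes] AND [Tier II Processing (rule 2)? yes] → satisfied.
rule 8 — Authorised Disclosure: [the processing is carried out by automated means? no] OR [the data include special-category information? no] → not satisfied.
rule 11 — Reportable Activity: [Permitted Activity (rule 4)? no] OR [Relevant Handling (rule 14)? yes] OR [Authorised Disclosure (rule 8)? no] → satisfied.
rule 5 — Critical Disclosure: [the recipient is not in a country with an adequacy finding? no] OR [the data do not relate to criminal convictions? yes] OR [the controller is established in the jurisdiction? yes] → satisfied.
rule 10 — Senior Use: [the data include special-category information? no] OR [the controller has appointed a data-protection officer? yes] → satisfied.
rule 3 — Controlled Transfer: [Critical Disclosure (rule 5)? yes] AND [Senior Use (rule 10)? yes] → satisfied.
rule 6 — Qualifying Use: [Reportable Activity (rule 11)? yes] OR [the processing is necessary for the performance of a contract? no] OR [Controlled Transfer (rule 3)? yes] → satisfied.

Yes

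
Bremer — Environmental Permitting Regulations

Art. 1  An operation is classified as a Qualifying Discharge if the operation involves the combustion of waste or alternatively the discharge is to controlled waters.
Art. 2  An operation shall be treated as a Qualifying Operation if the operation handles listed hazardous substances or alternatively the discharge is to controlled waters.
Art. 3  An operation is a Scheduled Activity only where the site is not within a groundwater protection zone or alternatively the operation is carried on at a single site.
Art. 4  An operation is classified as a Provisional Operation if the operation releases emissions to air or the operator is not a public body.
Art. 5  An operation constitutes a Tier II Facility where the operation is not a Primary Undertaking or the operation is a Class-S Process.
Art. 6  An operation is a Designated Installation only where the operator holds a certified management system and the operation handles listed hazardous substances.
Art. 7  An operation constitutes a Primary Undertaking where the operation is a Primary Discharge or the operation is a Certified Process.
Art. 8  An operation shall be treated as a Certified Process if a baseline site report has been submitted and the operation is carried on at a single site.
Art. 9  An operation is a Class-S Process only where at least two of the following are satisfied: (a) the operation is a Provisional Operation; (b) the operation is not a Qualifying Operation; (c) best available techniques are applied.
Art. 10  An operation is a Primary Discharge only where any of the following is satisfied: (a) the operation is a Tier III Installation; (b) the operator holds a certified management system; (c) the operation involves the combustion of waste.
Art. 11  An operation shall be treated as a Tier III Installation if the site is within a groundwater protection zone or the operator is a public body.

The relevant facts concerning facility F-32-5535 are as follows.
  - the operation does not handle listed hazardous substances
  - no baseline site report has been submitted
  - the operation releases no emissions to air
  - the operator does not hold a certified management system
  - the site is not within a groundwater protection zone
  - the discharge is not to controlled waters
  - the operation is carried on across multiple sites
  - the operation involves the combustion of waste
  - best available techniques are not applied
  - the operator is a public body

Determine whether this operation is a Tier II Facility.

article 11 — Tier III Installation: [the site is within a groundwater protection zone? no] OR [the operator is a public body? yes] → satisfied.
article 10 — Primary Discharge: [Tier III Installation (article 11)? yes] OR [the operator holds a certified management system? no] OR [the operation involves the combustion of waste? yes] → satisfied.
article 8 — Certified Process: [a baseline site report has been submitted? no] AND [the operation is carried on at a single site? no] → not satisfied.
article 7 — Primary Undertaking: [Primary Discharge (article 10)? yes] OR [Certified Process (article 8)? no] → satisfied.
article 4 — Provisional Operation: [the operation releases emissions to air? no] OR [the operator is not a public body? no] → not satisfied.
article 2 — Qualifying Operation: [the operation handles listed hazardous substances? no] OR [the discharge is to controlled waters? no] → not satisfied.
article 9 — Class-S Process: Provisional Operation (article 4)? no; not a Qualifying Operation (article 2)? yes; best available techniques are applied? no — 1 of 3 hold (need ≥2) → not satisfied.
article 5 — Tier II Facility: [not a Primary Undertaking (article 7)? no] OR [Class-S Process (article 9)? no] → not satisfied.

No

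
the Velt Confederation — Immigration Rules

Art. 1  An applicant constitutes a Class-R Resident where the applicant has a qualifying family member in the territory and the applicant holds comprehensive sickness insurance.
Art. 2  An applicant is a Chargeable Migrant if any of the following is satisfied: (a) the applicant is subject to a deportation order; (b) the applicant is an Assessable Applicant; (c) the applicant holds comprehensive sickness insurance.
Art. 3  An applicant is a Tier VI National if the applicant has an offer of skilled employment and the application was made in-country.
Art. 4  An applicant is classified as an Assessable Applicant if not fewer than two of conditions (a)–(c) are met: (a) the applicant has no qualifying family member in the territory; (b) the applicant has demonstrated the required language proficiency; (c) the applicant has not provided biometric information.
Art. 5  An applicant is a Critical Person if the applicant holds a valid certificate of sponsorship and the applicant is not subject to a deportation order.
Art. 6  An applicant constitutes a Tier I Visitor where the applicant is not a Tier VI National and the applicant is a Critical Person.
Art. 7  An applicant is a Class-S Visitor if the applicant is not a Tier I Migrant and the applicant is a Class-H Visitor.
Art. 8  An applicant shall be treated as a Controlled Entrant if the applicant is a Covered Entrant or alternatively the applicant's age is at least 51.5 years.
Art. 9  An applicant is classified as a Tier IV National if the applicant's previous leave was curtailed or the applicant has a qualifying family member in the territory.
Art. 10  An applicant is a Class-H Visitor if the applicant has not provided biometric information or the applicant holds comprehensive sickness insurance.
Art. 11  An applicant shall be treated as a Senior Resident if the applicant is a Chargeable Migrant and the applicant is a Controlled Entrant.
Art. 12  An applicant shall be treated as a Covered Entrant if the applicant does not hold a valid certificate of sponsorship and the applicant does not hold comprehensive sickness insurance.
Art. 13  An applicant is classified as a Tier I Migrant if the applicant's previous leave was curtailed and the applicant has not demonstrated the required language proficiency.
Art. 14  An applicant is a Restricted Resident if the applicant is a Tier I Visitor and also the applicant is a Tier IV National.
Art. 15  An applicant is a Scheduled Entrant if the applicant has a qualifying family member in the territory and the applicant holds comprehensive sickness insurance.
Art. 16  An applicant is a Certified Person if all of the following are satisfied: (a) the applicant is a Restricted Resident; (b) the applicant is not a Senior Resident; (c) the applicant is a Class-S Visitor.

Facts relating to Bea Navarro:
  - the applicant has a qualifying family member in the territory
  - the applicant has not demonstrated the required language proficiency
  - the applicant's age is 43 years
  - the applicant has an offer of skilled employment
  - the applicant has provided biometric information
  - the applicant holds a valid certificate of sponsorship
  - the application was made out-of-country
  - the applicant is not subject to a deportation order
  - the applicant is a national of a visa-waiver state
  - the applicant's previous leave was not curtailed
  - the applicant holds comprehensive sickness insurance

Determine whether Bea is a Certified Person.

Under article 3: the applicant has an offer of skilled employment? yes; and the application was made in-country? no. So the applicant is not a Tier VI National.
Under article 5: the applicant holds a valid certificate of sponsorship? yes; and the applicant is not subject to a deportation order? yes. So the applicant is a Critical Person.
Under article 6: not a Tier VI National (article 3)? yes; and Critical Person (article 5)? yes. So the applicant is a Tier I Visitor.
Under article 9: the applicant's previous leave was curtailed? no; or the applicant has a qualifying family member in the territory? yes. So the applicant is a Tier IV National.
Under article 14: Tier I Visitor (article 6)? yes; and Tier IV National (article 9)? yes. So the applicant is a Restricted Resident.
Under article 4: the applicant has no qualifying family member in the territory? no; the applicant has demonstrated the required language proficiency? no; the applicant has not provided biometric information? no — 0 of 3 hold (need ≥2) → not satisfied.
Under article 2: the applicant is subject to a deportation order? no; or Assessable Applicant (article 4)? no; or the applicant holds comprehensive sickness insurance? yes. So the applicant is a Chargeable Migrant.
Under article 12: the applicant does not hold a valid certificate of sponsorship? no; and the applicant does not hold comprehensive sickness insurance? no. So the applicant is not a Covered Entrant.
Under article 8: Covered Entrant (article 12)? no; or applicant's age: 43 years ≥ 51.5 years? no. So the applicant is not a Controlled Entrant.
Under article 11: Chargeable Migrant (article 2)? yes; and Controlled Entrant (article 8)? no. So the applicant is not a Senior Resident.
Under article 13: the applicant's previous leave was curtailed? no; and the applicant has not demonstrated the required language proficiency? yes. So the applicant is not a Tier I Migrant.
Under article 10: the applicant has not provided biometric information? no; or the applicant holds comprehensive sickness insurance? yes. So the applicant is a Class-H Visitor.
Under article 7: not a Tier I Migrant (article 13)? yes; and Class-H Visitor (article 10)? yes. So the applicant is a Class-S Visitor.
Under article 16: Restricted Resident (article 14)? yes; and not a Senior Resident (article 11)? yes; and Class-S Visitor (article 7)? yes. So the applicant is a Certified Person.

Yes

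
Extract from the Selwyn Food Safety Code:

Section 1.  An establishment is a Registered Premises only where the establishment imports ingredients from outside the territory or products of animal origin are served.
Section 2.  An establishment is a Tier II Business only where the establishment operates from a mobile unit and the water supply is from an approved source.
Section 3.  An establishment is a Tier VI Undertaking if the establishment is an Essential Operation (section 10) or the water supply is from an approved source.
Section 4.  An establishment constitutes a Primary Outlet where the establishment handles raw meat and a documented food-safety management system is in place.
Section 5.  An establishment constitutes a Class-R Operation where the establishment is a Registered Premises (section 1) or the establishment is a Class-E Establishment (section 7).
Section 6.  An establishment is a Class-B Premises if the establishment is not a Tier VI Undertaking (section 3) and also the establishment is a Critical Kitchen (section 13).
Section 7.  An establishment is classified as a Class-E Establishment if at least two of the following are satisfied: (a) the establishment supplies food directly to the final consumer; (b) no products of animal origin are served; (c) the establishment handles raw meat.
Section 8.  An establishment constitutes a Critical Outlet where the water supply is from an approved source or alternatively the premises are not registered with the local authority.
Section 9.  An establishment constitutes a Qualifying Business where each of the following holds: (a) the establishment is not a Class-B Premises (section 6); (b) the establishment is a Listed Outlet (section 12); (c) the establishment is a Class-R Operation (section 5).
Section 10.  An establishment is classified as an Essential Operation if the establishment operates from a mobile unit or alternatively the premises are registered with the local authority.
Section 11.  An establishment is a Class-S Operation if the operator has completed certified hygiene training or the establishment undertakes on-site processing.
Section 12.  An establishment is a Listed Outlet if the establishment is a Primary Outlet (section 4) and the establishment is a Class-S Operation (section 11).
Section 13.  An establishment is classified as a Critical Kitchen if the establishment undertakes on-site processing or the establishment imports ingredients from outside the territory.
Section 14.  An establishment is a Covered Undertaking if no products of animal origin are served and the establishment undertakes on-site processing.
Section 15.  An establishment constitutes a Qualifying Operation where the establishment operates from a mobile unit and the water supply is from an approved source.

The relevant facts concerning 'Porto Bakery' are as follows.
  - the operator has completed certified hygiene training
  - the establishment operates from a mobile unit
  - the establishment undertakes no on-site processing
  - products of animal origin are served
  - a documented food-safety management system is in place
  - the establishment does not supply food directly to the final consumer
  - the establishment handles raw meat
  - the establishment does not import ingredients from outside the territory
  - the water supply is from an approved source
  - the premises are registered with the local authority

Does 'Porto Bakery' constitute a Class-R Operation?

Yes

Under section 1: the establishment imports ingredients from outside the territory? no; or products of animal origin are served? yes. So the establishment is a Registered Premises.
Under section 7: the establishment supplies food directly to the final consumer? no; no products of animal origin are served? no; the establishment handles raw meat? yes — 1 of 3 hold (need ≥2) → not satisfied.
Under section 5: Registered Premises (section 1)? yes; or Class-E Establishment (section 7)? no. So the establishment is a Class-R Operation.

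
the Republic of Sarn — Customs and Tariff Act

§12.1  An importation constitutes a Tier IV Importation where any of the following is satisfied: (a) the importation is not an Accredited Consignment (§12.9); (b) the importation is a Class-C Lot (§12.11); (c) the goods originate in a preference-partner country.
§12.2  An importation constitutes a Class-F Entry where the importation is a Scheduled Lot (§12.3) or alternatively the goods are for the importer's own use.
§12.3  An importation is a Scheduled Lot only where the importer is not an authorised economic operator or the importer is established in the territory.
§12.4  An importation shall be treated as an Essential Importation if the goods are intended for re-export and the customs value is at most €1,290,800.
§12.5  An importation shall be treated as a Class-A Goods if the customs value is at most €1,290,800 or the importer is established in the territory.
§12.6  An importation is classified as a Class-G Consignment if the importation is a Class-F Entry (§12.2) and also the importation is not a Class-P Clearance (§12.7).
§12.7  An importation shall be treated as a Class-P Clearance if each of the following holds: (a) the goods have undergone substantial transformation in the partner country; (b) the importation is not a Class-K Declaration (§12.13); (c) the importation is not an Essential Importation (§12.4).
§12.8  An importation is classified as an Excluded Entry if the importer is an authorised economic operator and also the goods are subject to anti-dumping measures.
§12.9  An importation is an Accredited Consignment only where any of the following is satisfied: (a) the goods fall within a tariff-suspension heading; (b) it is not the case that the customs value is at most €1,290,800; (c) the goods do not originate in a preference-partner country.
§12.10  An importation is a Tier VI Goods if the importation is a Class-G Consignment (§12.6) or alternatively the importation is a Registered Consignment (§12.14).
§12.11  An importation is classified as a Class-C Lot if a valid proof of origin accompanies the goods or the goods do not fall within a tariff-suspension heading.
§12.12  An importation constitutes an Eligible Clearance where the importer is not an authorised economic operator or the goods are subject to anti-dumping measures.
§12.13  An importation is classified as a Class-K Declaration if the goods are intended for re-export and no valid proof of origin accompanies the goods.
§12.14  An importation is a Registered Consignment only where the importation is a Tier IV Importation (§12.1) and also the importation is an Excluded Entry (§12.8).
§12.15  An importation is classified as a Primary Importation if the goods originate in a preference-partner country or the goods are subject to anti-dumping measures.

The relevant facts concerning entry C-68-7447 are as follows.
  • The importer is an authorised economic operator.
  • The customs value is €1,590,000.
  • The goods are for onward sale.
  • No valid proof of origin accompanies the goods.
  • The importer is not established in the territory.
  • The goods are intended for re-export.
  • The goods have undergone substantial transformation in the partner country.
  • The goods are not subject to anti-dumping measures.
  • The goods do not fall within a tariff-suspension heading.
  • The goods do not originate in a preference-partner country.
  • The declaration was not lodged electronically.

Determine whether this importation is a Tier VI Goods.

§12.3 — Scheduled Lot: [the importer is not an authorised economic operator? no] OR [the importer is established in the territory? no] → not satisfied.
§12.2 — Class-F Entry: [Scheduled Lot (§12.3)? no] OR [the goods are for the importer's own use? no] → not satisfied.
§12.13 — Class-K Declaration: [the goods are intended for re-export? yes] AND [no valid proof of origin accompanies the goods? yes] → satisfied.
§12.4 — Essential Importation: [the goods are intended for re-export? yes] AND [customs value: €1,590,000 ≤ €1,290,800? no] → not satisfied.
§12.7 — Class-P Clearance: [the goods have undergone substantial transformation in the partner country? yes] AND [not a Class-K Declaration (§12.13)? no] AND [not an Essential Importation (§12.4)? yes] → not satisfied.
§12.6 — Class-G Consignment: [Class-F Entry (§12.2)? no] AND [not a Class-P Clearance (§12.7)? yes] → not satisfied.
§12.9 — Accredited Consignment: [the goods fall within a tariff-suspension heading? no] OR [customs value: €1,590,000 ≤ €1,290,800? no, so negated condition yes] OR [the goods do not originate in a preference-partner country? yes] → satisfied.
§12.11 — Class-C Lot: [a valid proof of origin accompanies the goods? no] OR [the goods do not fall within a tariff-suspension heading? yes] → satisfied.
§12.1 — Tier IV Importation: [not an Accredited Consignment (§12.9)? no] OR [Class-C Lot (§12.11)? yes] OR [the goods originate in a preference-partner country? no] → satisfied.
§12.8 — Excluded Entry: [the importer is an authorised economic operator? yes] AND [the goods are subject to anti-dumping measures? no] → not satisfied.
§12.14 — Registered Consignment: [Tier IV Importation (§12.1)? yes] AND [Excluded Entry (§12.8)? no] → not satisfied.
§12.10 — Tier VI Goods: [Class-G Consignment (§12.6)? no] OR [Registered Consignment (§12.14)? no] → not satisfied.

No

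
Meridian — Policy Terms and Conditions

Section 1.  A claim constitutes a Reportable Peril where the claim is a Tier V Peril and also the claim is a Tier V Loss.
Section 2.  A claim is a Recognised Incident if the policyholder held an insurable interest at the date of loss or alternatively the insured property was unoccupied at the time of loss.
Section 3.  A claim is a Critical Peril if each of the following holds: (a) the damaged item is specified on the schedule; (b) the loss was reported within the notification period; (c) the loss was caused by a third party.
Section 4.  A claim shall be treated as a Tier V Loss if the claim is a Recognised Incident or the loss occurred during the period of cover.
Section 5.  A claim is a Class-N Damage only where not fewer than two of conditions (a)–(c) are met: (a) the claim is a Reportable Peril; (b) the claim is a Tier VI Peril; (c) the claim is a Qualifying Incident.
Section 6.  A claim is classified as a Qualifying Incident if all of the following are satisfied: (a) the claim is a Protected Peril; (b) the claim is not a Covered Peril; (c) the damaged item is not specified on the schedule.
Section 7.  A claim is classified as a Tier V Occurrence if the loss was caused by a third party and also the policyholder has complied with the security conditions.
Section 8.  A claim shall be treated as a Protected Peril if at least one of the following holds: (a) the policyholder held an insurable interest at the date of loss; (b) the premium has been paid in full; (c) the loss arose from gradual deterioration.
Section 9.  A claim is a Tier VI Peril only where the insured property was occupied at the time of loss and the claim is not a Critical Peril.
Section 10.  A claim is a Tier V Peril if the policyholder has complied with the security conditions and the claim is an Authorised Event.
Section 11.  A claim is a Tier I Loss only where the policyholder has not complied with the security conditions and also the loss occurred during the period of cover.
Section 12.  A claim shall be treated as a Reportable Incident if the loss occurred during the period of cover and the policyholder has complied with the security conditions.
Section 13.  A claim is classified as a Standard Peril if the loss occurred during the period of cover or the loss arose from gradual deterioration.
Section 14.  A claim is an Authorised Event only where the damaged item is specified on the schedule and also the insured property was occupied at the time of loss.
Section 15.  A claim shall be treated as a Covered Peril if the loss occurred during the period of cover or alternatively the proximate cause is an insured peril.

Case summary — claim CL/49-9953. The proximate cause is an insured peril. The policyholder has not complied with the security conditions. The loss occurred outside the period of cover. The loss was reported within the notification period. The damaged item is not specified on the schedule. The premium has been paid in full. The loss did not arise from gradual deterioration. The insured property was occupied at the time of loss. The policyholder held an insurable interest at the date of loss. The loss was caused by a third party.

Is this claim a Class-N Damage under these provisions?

section 14 — Authorised Event: [the damaged item is specified on the schedule? no] AND [the insured property was occupied at the time of loss? yes] → not satisfied.
section 10 — Tier V Peril: [the policyholder has complied with the security conditions? no] AND [Authorised Event (section 14)? no] → not satisfied.
section 2 — Recognised Incident: [the policyholder held an insurable interest at the date of loss? yes] OR [the insured property was unoccupied at the time of loss? no] → satisfied.
section 4 — Tier V Loss: [Recognised Incident (section 2)? yes] OR [the loss occurred during the period of cover? no] → satisfied.
section 1 — Reportable Peril: [Tier V Peril (section 10)? no] AND [Tier V Loss (section 4)? yes] → not satisfied.
section 3 — Critical Peril: [the damaged item is specified on the schedule? no] AND [the loss was reported within the notification period? yes] AND [the loss was caused by a third party? yes] → not satisfied.
section 9 — Tier VI Peril: [the insured property was occupied at the time of loss? yes] AND [not a Critical Peril (section 3)? yes] → satisfied.
section 8 — Protected Peril: [the policyholder held an insurable interest at the date of loss? yes] OR [the premium has been paid in full? yes] OR [the loss arose from gradual deterioration? no] → satisfied.
section 15 — Covered Peril: [the loss occurred during the period of cover? no] OR [the proximate cause is an insured peril? yes] → satisfied.
section 6 — Qualifying Incident: [Protected Peril (section 8)? yes] AND [not a Covered Peril (section 15)? no] AND [the damaged item is not specified on the schedule? yes] → not satisfied.
section 5 — Class-N Damage: Reportable Peril (section 1)? no; Tier VI Peril (section 9)? yes; Qualifying Incident (section 6)? no — 1 of 3 hold (need ≥2) → not satisfied.

No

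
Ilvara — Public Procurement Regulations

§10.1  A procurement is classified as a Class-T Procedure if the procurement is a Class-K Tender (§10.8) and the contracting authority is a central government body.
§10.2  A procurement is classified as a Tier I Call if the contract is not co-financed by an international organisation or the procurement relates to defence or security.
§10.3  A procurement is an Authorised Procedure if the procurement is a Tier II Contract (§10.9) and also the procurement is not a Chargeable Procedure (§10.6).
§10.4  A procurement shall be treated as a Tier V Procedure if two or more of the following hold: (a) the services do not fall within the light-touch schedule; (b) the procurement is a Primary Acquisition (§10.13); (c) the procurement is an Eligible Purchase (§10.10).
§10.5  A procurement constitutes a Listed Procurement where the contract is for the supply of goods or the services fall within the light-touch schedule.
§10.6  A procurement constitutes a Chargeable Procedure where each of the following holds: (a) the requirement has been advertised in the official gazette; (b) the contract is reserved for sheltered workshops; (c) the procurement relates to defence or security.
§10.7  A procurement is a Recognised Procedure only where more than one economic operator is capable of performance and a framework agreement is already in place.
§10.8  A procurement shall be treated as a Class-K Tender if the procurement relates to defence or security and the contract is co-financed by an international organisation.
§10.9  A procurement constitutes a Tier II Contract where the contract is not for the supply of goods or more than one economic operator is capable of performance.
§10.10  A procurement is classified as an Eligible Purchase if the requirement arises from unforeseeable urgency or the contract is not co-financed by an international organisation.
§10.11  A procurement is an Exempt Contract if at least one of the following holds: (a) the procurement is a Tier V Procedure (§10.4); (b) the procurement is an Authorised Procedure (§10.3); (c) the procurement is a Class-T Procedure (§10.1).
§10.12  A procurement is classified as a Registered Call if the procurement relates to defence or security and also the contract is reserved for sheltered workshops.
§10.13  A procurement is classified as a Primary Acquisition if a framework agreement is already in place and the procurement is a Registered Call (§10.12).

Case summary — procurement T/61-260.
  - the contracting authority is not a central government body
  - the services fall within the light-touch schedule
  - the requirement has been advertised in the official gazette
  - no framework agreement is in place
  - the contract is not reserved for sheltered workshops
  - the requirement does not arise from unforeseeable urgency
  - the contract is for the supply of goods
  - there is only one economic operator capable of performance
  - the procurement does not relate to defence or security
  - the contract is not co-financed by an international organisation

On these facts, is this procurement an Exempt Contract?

Under §10.12: the procurement relates to defence or security? no; and the contract is reserved for sheltered workshops? no. So the procurement is not a Registered Call.
Under §10.13: a framework agreement is already in place? no; and Registered Call (§10.12)? no. So the procurement is not a Primary Acquisition.
Under §10.10: the requirement arises from unforeseeable urgency? no; or the contract is not co-financed by an international organisation? yes. So the procurement is an Eligible Purchase.
Under §10.4: the services do not fall within the light-touch schedule? no; Primary Acquisition (§10.13)? no; Eligible Purchase (§10.10)? yes — 1 of 3 hold (need ≥2) → not satisfied.
Under §10.9: the contract is not for the supply of goods? no; or more than one economic operator is capable of performance? no. So the procurement is not a Tier II Contract.
Under §10.6: the requirement has been advertised in the official gazette? yes; and the contract is reserved for sheltered workshops? no; and the procurement relates to defence or security? no. So the procurement is not a Chargeable Procedure.
Under §10.3: Tier II Contract (§10.9)? no; and not a Chargeable Procedure (§10.6)? yes. So the procurement is not an Authorised Procedure.
Under §10.8: the procurement relates to defence or security? no; and the contract is co-financed by an international organisation? no. So the procurement is not a Class-K Tender.
Under §10.1: Class-K Tender (§10.8)? no; and the contracting authority is a central government body? no. So the procurement is not a Class-T Procedure.
Under §10.11: Tier V Procedure (§10.4)? no; or Authorised Procedure (§10.3)? no; or Class-T Procedure (§10.1)? no. So the procurement is not an Exempt Contract.

No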